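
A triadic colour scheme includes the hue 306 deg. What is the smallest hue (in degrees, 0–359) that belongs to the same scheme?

A triad places three hues 120° apart.
The full set through 306° is {66°, 186°, 306°}.

66°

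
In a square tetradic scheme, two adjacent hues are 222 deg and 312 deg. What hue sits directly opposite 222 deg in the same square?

42°

A square tetradic scheme places four hues 90° apart; opposite corners are 180° apart.
222 + 180 = 402 → 402 − 360 = 42°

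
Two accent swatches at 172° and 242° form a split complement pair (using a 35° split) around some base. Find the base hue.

27°

The accents sit 35° either side of the complement, so the complement is their short-arc midpoint on the wheel.
Short-arc midpoint of 172° and 242°: 207°.
Base is 180° from the complement: 207 − 180 = 27°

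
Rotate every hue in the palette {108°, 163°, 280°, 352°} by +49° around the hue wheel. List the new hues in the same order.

108 + 49 = 157°
163 + 49 = 212°
280 + 49 = 329°
352 + 49 = 401 → 401 − 360 = 41°

157°, 212°, 329°, 41°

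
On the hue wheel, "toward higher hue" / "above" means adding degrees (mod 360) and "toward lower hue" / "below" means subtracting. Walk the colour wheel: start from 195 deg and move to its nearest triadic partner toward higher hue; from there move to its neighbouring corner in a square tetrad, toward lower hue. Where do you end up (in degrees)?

225°

195 + 120 = 315°   (triadic ↑)
315 − 90 = 225°   (square ↓)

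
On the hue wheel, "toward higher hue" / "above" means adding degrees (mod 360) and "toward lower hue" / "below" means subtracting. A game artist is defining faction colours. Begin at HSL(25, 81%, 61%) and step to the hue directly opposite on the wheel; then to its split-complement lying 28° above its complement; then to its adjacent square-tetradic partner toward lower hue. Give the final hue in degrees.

323°

+180° (complement): 25 + 180 = 205°
+208° (split-comp 28° ↑): 205 + 208 = 413 → 413 − 360 = 53°
−90° (square ↓): 53 − 90 = -37 → -37 + 360 = 323°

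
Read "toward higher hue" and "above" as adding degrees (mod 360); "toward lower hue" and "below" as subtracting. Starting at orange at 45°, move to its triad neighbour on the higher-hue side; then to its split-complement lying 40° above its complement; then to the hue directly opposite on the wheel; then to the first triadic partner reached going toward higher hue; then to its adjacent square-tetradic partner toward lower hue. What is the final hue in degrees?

235°

triadic ↑ +120°: 45 + 120 = 165°
split-comp 40° ↑ +220°: 165 + 220 = 385 → 385 − 360 = 25°
complement +180°: 25 + 180 = 205°
triadic ↑ +120°: 205 + 120 = 325°
square ↓ −90°: 325 − 90 = 235°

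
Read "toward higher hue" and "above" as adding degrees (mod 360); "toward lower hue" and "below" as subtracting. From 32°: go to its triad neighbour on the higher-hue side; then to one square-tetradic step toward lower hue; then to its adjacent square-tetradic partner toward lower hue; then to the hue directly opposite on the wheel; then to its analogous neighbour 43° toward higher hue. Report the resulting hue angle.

195°

triadic ↑ +120°: 32 + 120 = 152°
square ↓ −90°: 152 − 90 = 62°
square ↓ −90°: 62 − 90 = -28 → -28 + 360 = 332°
complement +180°: 332 + 180 = 512 → 512 − 360 = 152°
analog 43° ↑ +43°: 152 + 43 = 195°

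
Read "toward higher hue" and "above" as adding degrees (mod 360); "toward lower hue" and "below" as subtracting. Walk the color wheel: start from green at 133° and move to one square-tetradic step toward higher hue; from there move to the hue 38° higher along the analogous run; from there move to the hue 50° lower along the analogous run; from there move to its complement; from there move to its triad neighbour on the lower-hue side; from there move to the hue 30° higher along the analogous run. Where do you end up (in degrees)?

301°

+90° (square ↑): 133 + 90 = 223°
+38° (analog 38° ↑): 223 + 38 = 261°
−50° (analog 50° ↓): 261 − 50 = 211°
+180° (complement): 211 + 180 = 391 → 391 − 360 = 31°
−120° (triadic ↓): 31 − 120 = -89 → -89 + 360 = 271°
+30° (analog 30° ↑): 271 + 30 = 301°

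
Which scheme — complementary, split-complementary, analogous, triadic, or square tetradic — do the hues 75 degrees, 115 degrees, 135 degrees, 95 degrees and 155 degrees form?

analogous

Sort the hues: 75°, 95°, 115°, 135°, 155°.
Successive gaps around the wheel: 20°, 20°, 20°, 20°, 280°.
A run of hues at equal small steps (20°) with one large closing gap is an analogous group.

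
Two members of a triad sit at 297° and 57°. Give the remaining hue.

A triad spaces three hues 120° apart.
The full set is {57°, 177°, 297°}.

177°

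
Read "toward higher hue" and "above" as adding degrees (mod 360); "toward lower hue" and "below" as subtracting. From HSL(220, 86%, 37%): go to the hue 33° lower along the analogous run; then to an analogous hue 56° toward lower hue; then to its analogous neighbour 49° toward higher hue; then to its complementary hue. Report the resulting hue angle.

0°

analog 33° ↓ −33°: 220 − 33 = 187°
analog 56° ↓ −56°: 187 − 56 = 131°
analog 49° ↑ +49°: 131 + 49 = 180°
complement +180°: 180 + 180 = 360 → 360 − 360 = 0°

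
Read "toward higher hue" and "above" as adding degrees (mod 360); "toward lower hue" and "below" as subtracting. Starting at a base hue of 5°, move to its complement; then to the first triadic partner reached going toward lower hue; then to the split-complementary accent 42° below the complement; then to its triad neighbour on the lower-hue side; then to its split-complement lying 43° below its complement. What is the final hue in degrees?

220°

5 + 180 = 185°   (complement)
185 − 120 = 65°   (triadic ↓)
65 + 138 = 203°   (split-comp 42° ↓)
203 − 120 = 83°   (triadic ↓)
83 + 137 = 220°   (split-comp 43° ↓)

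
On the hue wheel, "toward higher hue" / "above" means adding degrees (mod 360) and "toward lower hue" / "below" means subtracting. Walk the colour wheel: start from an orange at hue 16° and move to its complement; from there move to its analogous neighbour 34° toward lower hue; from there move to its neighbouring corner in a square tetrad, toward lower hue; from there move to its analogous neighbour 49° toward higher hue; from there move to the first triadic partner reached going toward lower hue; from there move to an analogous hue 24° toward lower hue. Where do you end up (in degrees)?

337°

16 + 180 = 196°   (complement)
196 − 34 = 162°   (analog 34° ↓)
162 − 90 = 72°   (square ↓)
72 + 49 = 121°   (analog 49° ↑)
121 − 120 = 1°   (triadic ↓)
1 − 24 = -23 → -23 + 360 = 337°   (analog 24° ↓)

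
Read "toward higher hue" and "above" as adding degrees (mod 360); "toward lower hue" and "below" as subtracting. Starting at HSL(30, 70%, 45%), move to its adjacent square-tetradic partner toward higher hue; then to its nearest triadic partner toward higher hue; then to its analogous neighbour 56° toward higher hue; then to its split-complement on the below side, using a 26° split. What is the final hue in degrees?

+90° (square ↑): 30 + 90 = 120°
+120° (triadic ↑): 120 + 120 = 240°
+56° (analog 56° ↑): 240 + 56 = 296°
+154° (split-comp 26° ↓): 296 + 154 = 450 → 450 − 360 = 90°

90°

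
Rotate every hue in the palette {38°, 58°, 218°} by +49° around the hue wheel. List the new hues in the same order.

38 + 49 = 87°
58 + 49 = 107°
218 + 49 = 267°

87°, 107°, 267°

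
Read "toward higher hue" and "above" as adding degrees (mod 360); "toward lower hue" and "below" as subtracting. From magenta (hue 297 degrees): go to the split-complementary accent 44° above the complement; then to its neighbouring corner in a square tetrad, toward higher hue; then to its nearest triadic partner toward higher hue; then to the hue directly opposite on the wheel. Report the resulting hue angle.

split-comp 44° ↑ +224°: 297 + 224 = 521 → 521 − 360 = 161°
square ↑ +90°: 161 + 90 = 251°
triadic ↑ +120°: 251 + 120 = 371 → 371 − 360 = 11°
complement +180°: 11 + 180 = 191°

191°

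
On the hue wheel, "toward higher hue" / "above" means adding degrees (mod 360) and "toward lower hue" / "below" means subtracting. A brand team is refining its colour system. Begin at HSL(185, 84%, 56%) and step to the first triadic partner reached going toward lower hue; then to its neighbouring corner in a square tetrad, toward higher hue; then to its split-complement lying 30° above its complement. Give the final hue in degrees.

triadic ↓ −120°: 185 − 120 = 65°
square ↑ +90°: 65 + 90 = 155°
split-comp 30° ↑ +210°: 155 + 210 = 365 → 365 − 360 = 5°

5°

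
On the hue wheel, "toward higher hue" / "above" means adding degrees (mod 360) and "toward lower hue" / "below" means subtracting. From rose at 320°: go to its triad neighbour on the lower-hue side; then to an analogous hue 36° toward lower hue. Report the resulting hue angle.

−120° (triadic ↓): 320 − 120 = 200°
−36° (analog 36° ↓): 200 − 36 = 164°

164°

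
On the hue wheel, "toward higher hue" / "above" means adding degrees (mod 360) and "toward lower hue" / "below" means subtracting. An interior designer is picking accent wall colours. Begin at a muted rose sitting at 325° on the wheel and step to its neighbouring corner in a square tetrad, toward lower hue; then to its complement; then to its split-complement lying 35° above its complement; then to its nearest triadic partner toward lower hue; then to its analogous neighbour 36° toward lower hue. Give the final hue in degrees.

114°

square ↓ −90°: 325 − 90 = 235°
complement +180°: 235 + 180 = 415 → 415 − 360 = 55°
split-comp 35° ↑ +215°: 55 + 215 = 270°
triadic ↓ −120°: 270 − 120 = 150°
analog 36° ↓ −36°: 150 − 36 = 114°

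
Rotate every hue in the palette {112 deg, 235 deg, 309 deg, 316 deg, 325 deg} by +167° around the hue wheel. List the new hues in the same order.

112 + 167 = 279°
235 + 167 = 402 → 402 − 360 = 42°
309 + 167 = 476 → 476 − 360 = 116°
316 + 167 = 483 → 483 − 360 = 123°
325 + 167 = 492 → 492 − 360 = 132°

279°, 42°, 116°, 123°, 132°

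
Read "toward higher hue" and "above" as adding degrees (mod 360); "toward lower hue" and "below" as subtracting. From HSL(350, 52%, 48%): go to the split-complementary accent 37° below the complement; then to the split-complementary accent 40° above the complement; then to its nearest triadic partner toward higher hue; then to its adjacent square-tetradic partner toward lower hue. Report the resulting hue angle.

23°

+143° (split-comp 37° ↓): 350 + 143 = 493 → 493 − 360 = 133°
+220° (split-comp 40° ↑): 133 + 220 = 353°
+120° (triadic ↑): 353 + 120 = 473 → 473 − 360 = 113°
−90° (square ↓): 113 − 90 = 23°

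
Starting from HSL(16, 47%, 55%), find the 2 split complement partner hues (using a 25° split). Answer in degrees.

171° and 221°

Split-complementary hues sit 25° either side of the complement.
Complement of 16°: 16 + 180 = 196°
196 − 25 = 171°
196 + 25 = 221°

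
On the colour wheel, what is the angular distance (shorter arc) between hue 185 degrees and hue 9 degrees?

|185 − 9| = 176.
176 ≤ 180, so the shorter arc is 176°.

176°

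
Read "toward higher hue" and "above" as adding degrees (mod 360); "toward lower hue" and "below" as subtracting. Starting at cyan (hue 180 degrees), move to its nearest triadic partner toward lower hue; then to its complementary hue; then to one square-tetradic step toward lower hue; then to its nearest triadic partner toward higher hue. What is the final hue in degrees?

−120° (triadic ↓): 180 − 120 = 60°
+180° (complement): 60 + 180 = 240°
−90° (square ↓): 240 − 90 = 150°
+120° (triadic ↑): 150 + 120 = 270°

270°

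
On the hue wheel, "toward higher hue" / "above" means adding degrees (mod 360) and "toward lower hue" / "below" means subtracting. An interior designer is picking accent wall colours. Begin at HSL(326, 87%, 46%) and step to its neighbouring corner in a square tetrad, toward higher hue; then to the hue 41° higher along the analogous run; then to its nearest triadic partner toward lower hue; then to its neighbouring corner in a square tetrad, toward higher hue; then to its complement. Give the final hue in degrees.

247°

326 + 90 = 416 → 416 − 360 = 56°   (square ↑)
56 + 41 = 97°   (analog 41° ↑)
97 − 120 = -23 → -23 + 360 = 337°   (triadic ↓)
337 + 90 = 427 → 427 − 360 = 67°   (square ↑)
67 + 180 = 247°   (complement)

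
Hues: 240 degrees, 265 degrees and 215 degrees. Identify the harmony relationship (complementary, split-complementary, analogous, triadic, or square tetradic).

analogous

Sort the hues: 215°, 240°, 265°.
Successive gaps around the wheel: 25°, 25°, 310°.
A run of hues at equal small steps (25°) with one large closing gap is an analogous group.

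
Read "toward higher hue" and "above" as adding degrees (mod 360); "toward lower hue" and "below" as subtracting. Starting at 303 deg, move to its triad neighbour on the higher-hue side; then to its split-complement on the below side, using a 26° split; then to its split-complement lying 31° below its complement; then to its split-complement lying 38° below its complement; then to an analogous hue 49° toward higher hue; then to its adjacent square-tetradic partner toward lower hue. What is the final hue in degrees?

triadic ↑ +120°: 303 + 120 = 423 → 423 − 360 = 63°
split-comp 26° ↓ +154°: 63 + 154 = 217°
split-comp 31° ↓ +149°: 217 + 149 = 366 → 366 − 360 = 6°
split-comp 38° ↓ +142°: 6 + 142 = 148°
analog 49° ↑ +49°: 148 + 49 = 197°
square ↓ −90°: 197 − 90 = 107°

107°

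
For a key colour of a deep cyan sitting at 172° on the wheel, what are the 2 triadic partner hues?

A triad places three hues 120° apart.
172 + 120 = 292°
172 + 240 = 412 → 412 − 360 = 52°

292° and 52°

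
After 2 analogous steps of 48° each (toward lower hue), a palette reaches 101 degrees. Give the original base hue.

197°

2 steps of 48° (toward lower hue) give a net shift of −96°.
Start = end − shift: 101 + 96 = 197°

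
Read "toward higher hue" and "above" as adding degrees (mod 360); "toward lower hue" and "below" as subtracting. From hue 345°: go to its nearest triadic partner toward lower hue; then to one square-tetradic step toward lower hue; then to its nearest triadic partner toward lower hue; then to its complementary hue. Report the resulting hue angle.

triadic ↓ −120°: 345 − 120 = 225°
square ↓ −90°: 225 − 90 = 135°
triadic ↓ −120°: 135 − 120 = 15°
complement +180°: 15 + 180 = 195°

195°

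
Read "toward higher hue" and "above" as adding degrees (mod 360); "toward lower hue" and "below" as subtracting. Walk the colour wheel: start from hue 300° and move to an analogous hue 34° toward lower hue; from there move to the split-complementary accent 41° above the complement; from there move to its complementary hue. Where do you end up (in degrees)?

307°

300 − 34 = 266°   (analog 34° ↓)
266 + 221 = 487 → 487 − 360 = 127°   (split-comp 41° ↑)
127 + 180 = 307°   (complement)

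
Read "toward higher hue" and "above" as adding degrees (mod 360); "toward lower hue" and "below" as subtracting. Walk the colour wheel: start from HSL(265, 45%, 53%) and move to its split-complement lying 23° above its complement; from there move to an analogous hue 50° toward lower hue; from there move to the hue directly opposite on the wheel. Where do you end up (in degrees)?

split-comp 23° ↑ +203°: 265 + 203 = 468 → 468 − 360 = 108°
analog 50° ↓ −50°: 108 − 50 = 58°
complement +180°: 58 + 180 = 238°

238°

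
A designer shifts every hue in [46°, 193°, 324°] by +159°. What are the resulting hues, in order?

46 + 159 = 205°
193 + 159 = 352°
324 + 159 = 483 → 483 − 360 = 123°

205°, 352°, 123°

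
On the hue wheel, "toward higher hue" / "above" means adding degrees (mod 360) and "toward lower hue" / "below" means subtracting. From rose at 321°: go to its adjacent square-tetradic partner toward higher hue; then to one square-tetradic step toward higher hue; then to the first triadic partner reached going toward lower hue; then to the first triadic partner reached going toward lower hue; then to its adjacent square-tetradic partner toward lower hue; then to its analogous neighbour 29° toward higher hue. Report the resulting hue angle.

200°

+90° (square ↑): 321 + 90 = 411 → 411 − 360 = 51°
+90° (square ↑): 51 + 90 = 141°
−120° (triadic ↓): 141 − 120 = 21°
−120° (triadic ↓): 21 − 120 = -99 → -99 + 360 = 261°
−90° (square ↓): 261 − 90 = 171°
+29° (analog 29° ↑): 171 + 29 = 200°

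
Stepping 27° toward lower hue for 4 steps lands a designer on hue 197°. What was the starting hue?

4 steps of 27° (toward lower hue) give a net shift of −108°.
Start = end − shift: 197 + 108 = 305°

305°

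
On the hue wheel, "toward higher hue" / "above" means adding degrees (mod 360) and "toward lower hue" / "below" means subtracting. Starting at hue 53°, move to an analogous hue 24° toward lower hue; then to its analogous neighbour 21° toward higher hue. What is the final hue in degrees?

53 − 24 = 29°   (analog 24° ↓)
29 + 21 = 50°   (analog 21° ↑)

50°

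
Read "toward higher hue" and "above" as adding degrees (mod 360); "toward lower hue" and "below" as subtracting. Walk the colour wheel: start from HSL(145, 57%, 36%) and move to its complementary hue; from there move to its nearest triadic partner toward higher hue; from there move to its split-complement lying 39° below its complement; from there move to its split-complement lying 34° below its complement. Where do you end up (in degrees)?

12°

+180° (complement): 145 + 180 = 325°
+120° (triadic ↑): 325 + 120 = 445 → 445 − 360 = 85°
+141° (split-comp 39° ↓): 85 + 141 = 226°
+146° (split-comp 34° ↓): 226 + 146 = 372 → 372 − 360 = 12°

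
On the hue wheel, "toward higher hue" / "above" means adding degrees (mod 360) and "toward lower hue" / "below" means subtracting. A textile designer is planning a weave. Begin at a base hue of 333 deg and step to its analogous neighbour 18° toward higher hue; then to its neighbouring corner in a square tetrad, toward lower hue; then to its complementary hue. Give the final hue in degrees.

analog 18° ↑ +18°: 333 + 18 = 351°
square ↓ −90°: 351 − 90 = 261°
complement +180°: 261 + 180 = 441 → 441 − 360 = 81°

81°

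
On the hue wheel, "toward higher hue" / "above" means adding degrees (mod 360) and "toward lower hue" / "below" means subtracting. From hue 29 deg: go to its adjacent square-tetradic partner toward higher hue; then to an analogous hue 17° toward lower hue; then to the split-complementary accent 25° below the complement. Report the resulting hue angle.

257°

square ↑ +90°: 29 + 90 = 119°
analog 17° ↓ −17°: 119 − 17 = 102°
split-comp 25° ↓ +155°: 102 + 155 = 257°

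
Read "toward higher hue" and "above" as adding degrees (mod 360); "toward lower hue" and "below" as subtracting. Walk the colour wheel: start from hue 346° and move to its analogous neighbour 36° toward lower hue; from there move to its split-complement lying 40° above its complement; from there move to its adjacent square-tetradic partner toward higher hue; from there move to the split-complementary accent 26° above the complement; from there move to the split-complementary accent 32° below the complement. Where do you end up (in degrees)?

−36° (analog 36° ↓): 346 − 36 = 310°
+220° (split-comp 40° ↑): 310 + 220 = 530 → 530 − 360 = 170°
+90° (square ↑): 170 + 90 = 260°
+206° (split-comp 26° ↑): 260 + 206 = 466 → 466 − 360 = 106°
+148° (split-comp 32° ↓): 106 + 148 = 254°

254°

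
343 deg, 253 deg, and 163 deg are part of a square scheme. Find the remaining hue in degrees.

73°

A square tetradic scheme places four hues every 90°.
The full set through 163° is {73°, 163°, 253°, 343°}.
Given {163°, 253°, 343°}, the missing hue is 73°.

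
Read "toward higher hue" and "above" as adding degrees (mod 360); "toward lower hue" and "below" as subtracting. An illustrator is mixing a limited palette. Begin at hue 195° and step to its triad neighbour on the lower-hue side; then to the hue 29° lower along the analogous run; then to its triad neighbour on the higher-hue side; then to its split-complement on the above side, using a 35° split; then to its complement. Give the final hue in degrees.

triadic ↓ −120°: 195 − 120 = 75°
analog 29° ↓ −29°: 75 − 29 = 46°
triadic ↑ +120°: 46 + 120 = 166°
split-comp 35° ↑ +215°: 166 + 215 = 381 → 381 − 360 = 21°
complement +180°: 21 + 180 = 201°

201°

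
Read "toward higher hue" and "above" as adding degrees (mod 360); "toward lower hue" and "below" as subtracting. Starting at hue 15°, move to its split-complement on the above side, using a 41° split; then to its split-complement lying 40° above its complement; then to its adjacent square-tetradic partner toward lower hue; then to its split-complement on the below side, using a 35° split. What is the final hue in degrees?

151°

split-comp 41° ↑ +221°: 15 + 221 = 236°
split-comp 40° ↑ +220°: 236 + 220 = 456 → 456 − 360 = 96°
square ↓ −90°: 96 − 90 = 6°
split-comp 35° ↓ +145°: 6 + 145 = 151°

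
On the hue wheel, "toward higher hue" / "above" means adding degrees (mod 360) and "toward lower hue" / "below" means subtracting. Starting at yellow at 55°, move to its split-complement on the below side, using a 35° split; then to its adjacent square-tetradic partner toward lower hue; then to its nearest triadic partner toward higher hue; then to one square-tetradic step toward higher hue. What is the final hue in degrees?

320°

+145° (split-comp 35° ↓): 55 + 145 = 200°
−90° (square ↓): 200 − 90 = 110°
+120° (triadic ↑): 110 + 120 = 230°
+90° (square ↑): 230 + 90 = 320°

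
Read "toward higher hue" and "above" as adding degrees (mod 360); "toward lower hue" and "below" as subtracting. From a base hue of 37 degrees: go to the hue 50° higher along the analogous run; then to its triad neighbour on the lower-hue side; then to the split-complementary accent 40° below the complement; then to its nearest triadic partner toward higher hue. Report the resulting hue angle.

227°

+50° (analog 50° ↑): 37 + 50 = 87°
−120° (triadic ↓): 87 − 120 = -33 → -33 + 360 = 327°
+140° (split-comp 40° ↓): 327 + 140 = 467 → 467 − 360 = 107°
+120° (triadic ↑): 107 + 120 = 227°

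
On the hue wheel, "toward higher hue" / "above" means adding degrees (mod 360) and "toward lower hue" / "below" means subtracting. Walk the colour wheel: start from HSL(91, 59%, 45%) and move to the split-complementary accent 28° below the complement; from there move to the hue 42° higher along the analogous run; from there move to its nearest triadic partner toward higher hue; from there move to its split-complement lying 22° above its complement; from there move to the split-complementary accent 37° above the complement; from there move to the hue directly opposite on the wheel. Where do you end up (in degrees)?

split-comp 28° ↓ +152°: 91 + 152 = 243°
analog 42° ↑ +42°: 243 + 42 = 285°
triadic ↑ +120°: 285 + 120 = 405 → 405 − 360 = 45°
split-comp 22° ↑ +202°: 45 + 202 = 247°
split-comp 37° ↑ +217°: 247 + 217 = 464 → 464 − 360 = 104°
complement +180°: 104 + 180 = 284°

284°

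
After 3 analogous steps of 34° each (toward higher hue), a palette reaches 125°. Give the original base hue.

3 steps of 34° (toward higher hue) give a net shift of +102°.
Start = end − shift: 125 − 102 = 23°

23°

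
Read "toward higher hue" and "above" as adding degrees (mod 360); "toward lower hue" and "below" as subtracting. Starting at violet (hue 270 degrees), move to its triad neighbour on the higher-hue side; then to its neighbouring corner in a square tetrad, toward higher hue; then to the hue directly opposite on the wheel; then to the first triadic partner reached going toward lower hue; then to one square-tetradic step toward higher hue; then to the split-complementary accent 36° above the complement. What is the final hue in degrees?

126°

triadic ↑ +120°: 270 + 120 = 390 → 390 − 360 = 30°
square ↑ +90°: 30 + 90 = 120°
complement +180°: 120 + 180 = 300°
triadic ↓ −120°: 300 − 120 = 180°
square ↑ +90°: 180 + 90 = 270°
split-comp 36° ↑ +216°: 270 + 216 = 486 → 486 − 360 = 126°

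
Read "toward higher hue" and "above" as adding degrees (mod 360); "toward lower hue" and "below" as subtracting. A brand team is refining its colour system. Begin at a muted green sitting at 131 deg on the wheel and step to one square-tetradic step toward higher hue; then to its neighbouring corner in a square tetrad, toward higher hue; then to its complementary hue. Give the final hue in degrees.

131°

131 + 90 = 221°   (square ↑)
221 + 90 = 311°   (square ↑)
311 + 180 = 491 → 491 − 360 = 131°   (complement)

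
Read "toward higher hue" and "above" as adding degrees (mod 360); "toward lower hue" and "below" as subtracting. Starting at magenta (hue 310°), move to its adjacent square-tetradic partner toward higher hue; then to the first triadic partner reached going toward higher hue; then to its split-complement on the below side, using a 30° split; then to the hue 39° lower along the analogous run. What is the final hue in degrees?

+90° (square ↑): 310 + 90 = 400 → 400 − 360 = 40°
+120° (triadic ↑): 40 + 120 = 160°
+150° (split-comp 30° ↓): 160 + 150 = 310°
−39° (analog 39° ↓): 310 − 39 = 271°

271°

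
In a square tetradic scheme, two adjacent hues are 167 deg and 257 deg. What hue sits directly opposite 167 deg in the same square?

A square tetradic scheme places four hues 90° apart; opposite corners are 180° apart.
167 + 180 = 347°

347°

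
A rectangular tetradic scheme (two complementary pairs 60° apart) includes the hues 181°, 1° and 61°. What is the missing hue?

241°

A rectangular tetradic uses two complementary pairs 60° apart: offsets 0°, 60°, 180°, 240°.
Among {1°, 61°, 181°}, 1° and 181° are a 180° pair.
The remaining hue 61° needs its own complement: 61 + 180 = 241°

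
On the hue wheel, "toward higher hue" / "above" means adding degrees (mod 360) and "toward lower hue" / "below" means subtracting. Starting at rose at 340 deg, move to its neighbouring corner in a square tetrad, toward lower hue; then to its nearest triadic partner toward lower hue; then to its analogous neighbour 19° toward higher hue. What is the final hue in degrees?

149°

340 − 90 = 250°   (square ↓)
250 − 120 = 130°   (triadic ↓)
130 + 19 = 149°   (analog 19° ↑)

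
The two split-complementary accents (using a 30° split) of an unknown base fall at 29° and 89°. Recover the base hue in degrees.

239°

The accents sit 30° either side of the complement, so the complement is their short-arc midpoint on the wheel.
Short-arc midpoint of 29° and 89°: 59°.
Base is 180° from the complement: 59 − 180 = -121 → -121 + 360 = 239°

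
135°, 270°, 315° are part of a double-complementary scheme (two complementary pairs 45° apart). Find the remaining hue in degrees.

A rectangular tetradic uses two complementary pairs 45° apart: offsets 0°, 45°, 180°, 225°.
Among {135°, 270°, 315°}, 135° and 315° are a 180° pair.
The remaining hue 270° needs its own complement: 270 + 180 = 450 → 450 − 360 = 90°

90°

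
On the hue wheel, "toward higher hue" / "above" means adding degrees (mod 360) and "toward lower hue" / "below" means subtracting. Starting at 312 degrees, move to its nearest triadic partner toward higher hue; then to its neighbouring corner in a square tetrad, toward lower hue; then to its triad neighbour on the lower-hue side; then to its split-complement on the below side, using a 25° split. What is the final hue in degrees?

17°

triadic ↑ +120°: 312 + 120 = 432 → 432 − 360 = 72°
square ↓ −90°: 72 − 90 = -18 → -18 + 360 = 342°
triadic ↓ −120°: 342 − 120 = 222°
split-comp 25° ↓ +155°: 222 + 155 = 377 → 377 − 360 = 17°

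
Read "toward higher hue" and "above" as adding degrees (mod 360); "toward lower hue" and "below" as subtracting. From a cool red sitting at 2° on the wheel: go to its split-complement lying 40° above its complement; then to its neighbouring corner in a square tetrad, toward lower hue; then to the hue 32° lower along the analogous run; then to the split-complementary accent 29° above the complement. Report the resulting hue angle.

+220° (split-comp 40° ↑): 2 + 220 = 222°
−90° (square ↓): 222 − 90 = 132°
−32° (analog 32° ↓): 132 − 32 = 100°
+209° (split-comp 29° ↑): 100 + 209 = 309°

309°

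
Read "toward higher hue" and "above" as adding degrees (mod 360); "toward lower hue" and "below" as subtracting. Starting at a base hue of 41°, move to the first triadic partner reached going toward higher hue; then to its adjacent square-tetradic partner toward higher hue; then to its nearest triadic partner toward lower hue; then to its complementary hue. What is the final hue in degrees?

triadic ↑ +120°: 41 + 120 = 161°
square ↑ +90°: 161 + 90 = 251°
triadic ↓ −120°: 251 − 120 = 131°
complement +180°: 131 + 180 = 311°

311°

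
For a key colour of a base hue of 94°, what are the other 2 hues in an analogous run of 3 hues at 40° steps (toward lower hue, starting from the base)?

Analogous hues sit every 40° along the wheel.
94 − 40 = 54°
94 − 80 = 14°

54° and 14°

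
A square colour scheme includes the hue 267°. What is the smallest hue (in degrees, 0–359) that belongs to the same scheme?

87°

A square tetradic scheme places four hues every 90°.
The full set through 267° is {87°, 177°, 267°, 357°}.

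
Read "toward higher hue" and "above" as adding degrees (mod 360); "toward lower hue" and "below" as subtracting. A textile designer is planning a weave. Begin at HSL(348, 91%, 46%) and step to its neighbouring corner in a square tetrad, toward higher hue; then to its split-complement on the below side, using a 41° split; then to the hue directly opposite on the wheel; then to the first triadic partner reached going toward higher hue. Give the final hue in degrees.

157°

+90° (square ↑): 348 + 90 = 438 → 438 − 360 = 78°
+139° (split-comp 41° ↓): 78 + 139 = 217°
+180° (complement): 217 + 180 = 397 → 397 − 360 = 37°
+120° (triadic ↑): 37 + 120 = 157°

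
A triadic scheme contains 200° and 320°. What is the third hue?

A triad spaces three hues 120° apart.
The full set is {80°, 200°, 320°}.

80°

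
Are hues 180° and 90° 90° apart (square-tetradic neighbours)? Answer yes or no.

yes

Angular distance: |180 − 90| = 90 = 90°.
90° apart (square-tetradic neighbours) requires 90°.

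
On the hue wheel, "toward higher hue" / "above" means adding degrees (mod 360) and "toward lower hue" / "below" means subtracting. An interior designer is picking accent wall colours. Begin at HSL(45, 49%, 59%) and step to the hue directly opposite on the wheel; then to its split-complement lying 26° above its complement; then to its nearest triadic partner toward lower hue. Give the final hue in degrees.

+180° (complement): 45 + 180 = 225°
+206° (split-comp 26° ↑): 225 + 206 = 431 → 431 − 360 = 71°
−120° (triadic ↓): 71 − 120 = -49 → -49 + 360 = 311°

311°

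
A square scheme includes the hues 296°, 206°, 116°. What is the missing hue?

26°

A square tetradic scheme places four hues every 90°.
The full set through 116° is {26°, 116°, 206°, 296°}.
Given {116°, 206°, 296°}, the missing hue is 26°.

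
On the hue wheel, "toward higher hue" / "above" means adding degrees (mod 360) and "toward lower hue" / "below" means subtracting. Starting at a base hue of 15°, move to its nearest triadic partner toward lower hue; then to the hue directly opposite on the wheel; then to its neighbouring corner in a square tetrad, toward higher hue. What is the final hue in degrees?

triadic ↓ −120°: 15 − 120 = -105 → -105 + 360 = 255°
complement +180°: 255 + 180 = 435 → 435 − 360 = 75°
square ↑ +90°: 75 + 90 = 165°

165°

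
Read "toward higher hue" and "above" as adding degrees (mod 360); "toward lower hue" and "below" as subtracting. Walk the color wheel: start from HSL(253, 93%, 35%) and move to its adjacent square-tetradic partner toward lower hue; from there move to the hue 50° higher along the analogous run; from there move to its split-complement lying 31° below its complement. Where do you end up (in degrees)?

2°

−90° (square ↓): 253 − 90 = 163°
+50° (analog 50° ↑): 163 + 50 = 213°
+149° (split-comp 31° ↓): 213 + 149 = 362 → 362 − 360 = 2°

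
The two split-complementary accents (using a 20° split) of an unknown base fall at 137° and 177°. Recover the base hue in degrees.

337°

The accents sit 20° either side of the complement, so the complement is their short-arc midpoint on the wheel.
Short-arc midpoint of 137° and 177°: 157°.
Base is 180° from the complement: 157 − 180 = -23 → -23 + 360 = 337°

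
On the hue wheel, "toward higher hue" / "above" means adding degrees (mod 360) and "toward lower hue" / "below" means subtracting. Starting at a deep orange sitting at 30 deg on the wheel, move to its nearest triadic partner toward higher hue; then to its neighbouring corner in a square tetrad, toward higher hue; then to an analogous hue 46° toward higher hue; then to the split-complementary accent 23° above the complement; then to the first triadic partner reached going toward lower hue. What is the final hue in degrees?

9°

+120° (triadic ↑): 30 + 120 = 150°
+90° (square ↑): 150 + 90 = 240°
+46° (analog 46° ↑): 240 + 46 = 286°
+203° (split-comp 23° ↑): 286 + 203 = 489 → 489 − 360 = 129°
−120° (triadic ↓): 129 − 120 = 9°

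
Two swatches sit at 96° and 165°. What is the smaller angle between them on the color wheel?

69°

|96 − 165| = 69.
69 ≤ 180, so the shorter arc is 69°.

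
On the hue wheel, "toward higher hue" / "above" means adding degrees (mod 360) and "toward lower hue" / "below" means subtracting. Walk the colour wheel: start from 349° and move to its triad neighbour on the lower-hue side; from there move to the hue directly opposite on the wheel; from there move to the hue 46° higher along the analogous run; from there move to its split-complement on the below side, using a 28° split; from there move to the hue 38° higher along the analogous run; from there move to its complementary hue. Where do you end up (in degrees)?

−120° (triadic ↓): 349 − 120 = 229°
+180° (complement): 229 + 180 = 409 → 409 − 360 = 49°
+46° (analog 46° ↑): 49 + 46 = 95°
+152° (split-comp 28° ↓): 95 + 152 = 247°
+38° (analog 38° ↑): 247 + 38 = 285°
+180° (complement): 285 + 180 = 465 → 465 − 360 = 105°

105°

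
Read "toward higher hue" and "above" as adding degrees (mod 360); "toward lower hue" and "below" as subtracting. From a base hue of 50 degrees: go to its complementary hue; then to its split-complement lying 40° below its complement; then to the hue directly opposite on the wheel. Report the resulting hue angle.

+180° (complement): 50 + 180 = 230°
+140° (split-comp 40° ↓): 230 + 140 = 370 → 370 − 360 = 10°
+180° (complement): 10 + 180 = 190°

190°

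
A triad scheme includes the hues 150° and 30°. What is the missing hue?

270°

A triad places three hues 120° apart.
The full set through 30° is {30°, 150°, 270°}.
Given {30°, 150°}, the missing hue is 270°.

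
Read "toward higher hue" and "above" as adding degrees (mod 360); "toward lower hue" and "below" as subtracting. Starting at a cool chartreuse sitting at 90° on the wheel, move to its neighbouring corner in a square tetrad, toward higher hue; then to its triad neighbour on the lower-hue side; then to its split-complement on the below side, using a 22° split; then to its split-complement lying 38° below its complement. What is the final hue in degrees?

0°

+90° (square ↑): 90 + 90 = 180°
−120° (triadic ↓): 180 − 120 = 60°
+158° (split-comp 22° ↓): 60 + 158 = 218°
+142° (split-comp 38° ↓): 218 + 142 = 360 → 360 − 360 = 0°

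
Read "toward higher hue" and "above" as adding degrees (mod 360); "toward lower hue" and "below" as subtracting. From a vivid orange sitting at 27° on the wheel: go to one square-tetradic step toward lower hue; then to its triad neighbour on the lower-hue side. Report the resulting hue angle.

square ↓ −90°: 27 − 90 = -63 → -63 + 360 = 297°
triadic ↓ −120°: 297 − 120 = 177°

177°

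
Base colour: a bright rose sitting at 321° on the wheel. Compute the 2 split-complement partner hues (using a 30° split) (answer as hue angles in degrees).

Split-complementary hues sit 30° either side of the complement.
Complement of 321°: 321 + 180 = 501 → 501 − 360 = 141°
141 − 30 = 111°
141 + 30 = 171°

111° and 171°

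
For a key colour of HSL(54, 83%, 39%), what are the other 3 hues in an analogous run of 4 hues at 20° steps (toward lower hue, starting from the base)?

34°, 14° and 354°

Analogous hues sit every 20° along the wheel.
54 − 20 = 34°
54 − 40 = 14°
54 − 60 = -6 → -6 + 360 = 354°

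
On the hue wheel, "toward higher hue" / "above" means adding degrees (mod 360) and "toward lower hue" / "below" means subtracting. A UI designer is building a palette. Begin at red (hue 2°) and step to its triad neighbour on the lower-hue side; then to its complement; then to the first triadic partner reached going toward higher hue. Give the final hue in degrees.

182°

−120° (triadic ↓): 2 − 120 = -118 → -118 + 360 = 242°
+180° (complement): 242 + 180 = 422 → 422 − 360 = 62°
+120° (triadic ↑): 62 + 120 = 182°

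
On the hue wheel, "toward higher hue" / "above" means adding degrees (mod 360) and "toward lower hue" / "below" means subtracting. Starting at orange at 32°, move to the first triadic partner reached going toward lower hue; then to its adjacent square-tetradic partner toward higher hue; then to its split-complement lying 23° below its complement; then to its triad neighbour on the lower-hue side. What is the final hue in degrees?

39°

−120° (triadic ↓): 32 − 120 = -88 → -88 + 360 = 272°
+90° (square ↑): 272 + 90 = 362 → 362 − 360 = 2°
+157° (split-comp 23° ↓): 2 + 157 = 159°
−120° (triadic ↓): 159 − 120 = 39°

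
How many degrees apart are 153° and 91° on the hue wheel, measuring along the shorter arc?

|153 − 91| = 62.
62 ≤ 180, so the shorter arc is 62°.

62°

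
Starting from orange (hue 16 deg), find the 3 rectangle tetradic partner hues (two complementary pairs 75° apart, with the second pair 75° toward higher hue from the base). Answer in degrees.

16 + 75 = 91°
16 + 180 = 196°
16 + 255 = 271°

91°, 196°, 271°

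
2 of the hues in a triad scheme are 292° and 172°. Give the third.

A triad places three hues 120° apart.
The full set through 172° is {52°, 172°, 292°}.
Given {172°, 292°}, the missing hue is 52°.

52°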